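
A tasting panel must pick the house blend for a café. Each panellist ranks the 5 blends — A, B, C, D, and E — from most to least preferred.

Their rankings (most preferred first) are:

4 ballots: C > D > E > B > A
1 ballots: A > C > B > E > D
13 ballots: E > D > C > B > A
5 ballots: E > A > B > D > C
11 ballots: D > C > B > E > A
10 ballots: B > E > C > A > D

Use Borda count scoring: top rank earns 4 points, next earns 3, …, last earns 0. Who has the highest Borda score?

Borda scores:
  A: 4·0 + 4 + 13·0 + 5·3 + 11·0 + 10·1 = 29
  B: 4·1 + 2 + 13·1 + 5·2 + 11·2 + 10·4 = 91
  C: 4·4 + 3 + 13·2 + 5·0 + 11·3 + 10·2 = 98
  D: 4·3 + 0 + 13·3 + 5·1 + 11·4 + 10·0 = 100
  E: 4·2 + 1 + 13·4 + 5·4 + 11·1 + 10·3 = 122
E has the highest total.

E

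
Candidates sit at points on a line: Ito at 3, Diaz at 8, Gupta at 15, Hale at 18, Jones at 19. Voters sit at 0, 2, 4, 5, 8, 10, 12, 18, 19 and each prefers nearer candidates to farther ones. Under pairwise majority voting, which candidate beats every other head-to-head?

Diaz

With single-peaked preferences on a line, the Condorcet winner is the candidate closest to the median voter.
The median voter (position 8) is closest to Diaz at 8.
Check: Diaz vs Ito — voters closer to Diaz: 5 of 9.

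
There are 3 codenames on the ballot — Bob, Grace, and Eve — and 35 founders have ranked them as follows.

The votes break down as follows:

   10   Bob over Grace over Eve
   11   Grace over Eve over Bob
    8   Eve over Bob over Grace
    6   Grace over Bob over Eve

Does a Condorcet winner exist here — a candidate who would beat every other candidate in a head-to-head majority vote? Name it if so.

None — there is no Condorcet winner

Head-to-head results (35 voters total):
Bob vs Grace: Bob wins 18–17.
Bob vs Eve: Eve wins 19–16.
Grace vs Eve: Grace wins 27–8.
No candidate beats all others: Bob beats Grace beats Eve beats Bob, a majority cycle.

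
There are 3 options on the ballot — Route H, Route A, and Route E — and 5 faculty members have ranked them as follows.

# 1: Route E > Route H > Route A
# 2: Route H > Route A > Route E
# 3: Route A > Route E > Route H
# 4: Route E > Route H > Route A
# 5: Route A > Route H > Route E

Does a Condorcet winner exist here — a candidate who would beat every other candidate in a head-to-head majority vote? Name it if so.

None — there is no Condorcet winner

Head-to-head results (5 voters total):
Route H vs Route A: Route H wins 3–2.
Route H vs Route E: Route E wins 3–2.
Route A vs Route E: Route A wins 3–2.
No candidate beats all others: Route H beats Route A beats Route E beats Route H, a majority cycle.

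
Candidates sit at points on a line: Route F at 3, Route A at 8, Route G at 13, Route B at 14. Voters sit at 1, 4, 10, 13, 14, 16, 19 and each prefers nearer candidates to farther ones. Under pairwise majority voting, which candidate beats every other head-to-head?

With single-peaked preferences on a line, the Condorcet winner is the candidate closest to the median voter.
The median voter (position 13) is closest to Route G at 13.
Check: Route G vs Route B — voters closer to Route G: 4 of 7.

Route G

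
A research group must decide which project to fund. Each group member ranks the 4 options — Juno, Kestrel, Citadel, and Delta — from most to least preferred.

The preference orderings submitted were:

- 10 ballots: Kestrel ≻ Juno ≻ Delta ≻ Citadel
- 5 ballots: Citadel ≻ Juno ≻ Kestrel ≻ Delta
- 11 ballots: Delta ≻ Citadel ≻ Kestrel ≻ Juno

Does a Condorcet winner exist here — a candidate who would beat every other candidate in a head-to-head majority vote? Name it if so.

Head-to-head results (26 voters total):
Juno vs Kestrel: Kestrel wins 21–5.
Juno vs Citadel: Citadel wins 16–10.
Juno vs Delta: Juno wins 15–11.
Kestrel vs Citadel: Citadel wins 16–10.
Kestrel vs Delta: Kestrel wins 15–11.
Citadel vs Delta: Delta wins 21–5.
No candidate beats all others: Juno beats Delta beats Citadel beats Juno, a majority cycle.

There is no Condorcet winner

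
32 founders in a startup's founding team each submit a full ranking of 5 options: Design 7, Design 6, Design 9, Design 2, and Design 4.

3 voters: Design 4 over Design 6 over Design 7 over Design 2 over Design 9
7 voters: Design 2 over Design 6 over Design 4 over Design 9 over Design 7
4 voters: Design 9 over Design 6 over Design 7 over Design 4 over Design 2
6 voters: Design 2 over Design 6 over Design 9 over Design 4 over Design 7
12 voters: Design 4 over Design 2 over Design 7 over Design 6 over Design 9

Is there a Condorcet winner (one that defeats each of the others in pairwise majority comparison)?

Head-to-head results (32 voters total):
Design 7 vs Design 6: Design 6 wins 20–12.
Design 7 vs Design 9: Design 9 wins 17–15.
Design 7 vs Design 2: Design 2 wins 25–7.
Design 7 vs Design 4: Design 4 wins 28–4.
Design 6 vs Design 9: Design 6 wins 28–4.
Design 6 vs Design 2: Design 2 wins 25–7.
Design 6 vs Design 4: Design 6 wins 17–15.
Design 9 vs Design 2: Design 2 wins 28–4.
Design 9 vs Design 4: Design 4 wins 22–10.
Design 2 vs Design 4: Design 4 wins 19–13.
No candidate beats all others: Design 6 beats Design 4 beats Design 2 beats Design 6, a majority cycle.

No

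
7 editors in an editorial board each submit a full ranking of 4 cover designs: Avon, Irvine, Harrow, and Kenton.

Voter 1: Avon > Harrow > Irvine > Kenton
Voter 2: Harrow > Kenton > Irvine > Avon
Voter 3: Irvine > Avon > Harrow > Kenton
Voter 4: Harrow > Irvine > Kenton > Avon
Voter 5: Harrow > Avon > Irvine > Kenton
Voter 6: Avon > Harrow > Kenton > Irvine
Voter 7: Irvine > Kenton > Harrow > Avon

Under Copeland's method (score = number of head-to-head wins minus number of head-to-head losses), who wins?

Harrow

Pairwise results:
  Avon vs Irvine: Irvine wins 4–3.
  Avon vs Harrow: Harrow wins 4–3.
  Avon vs Kenton: Avon wins 4–3.
  Irvine vs Harrow: Harrow wins 5–2.
  Irvine vs Kenton: Irvine wins 5–2.
  Harrow vs Kenton: Harrow wins 6–1.
Copeland scores (wins − losses):
  Avon: 1 − 2 = -1
  Irvine: 2 − 1 = 1
  Harrow: 3 − 0 = 3
  Kenton: 0 − 3 = -3
Harrow has the best Copeland score.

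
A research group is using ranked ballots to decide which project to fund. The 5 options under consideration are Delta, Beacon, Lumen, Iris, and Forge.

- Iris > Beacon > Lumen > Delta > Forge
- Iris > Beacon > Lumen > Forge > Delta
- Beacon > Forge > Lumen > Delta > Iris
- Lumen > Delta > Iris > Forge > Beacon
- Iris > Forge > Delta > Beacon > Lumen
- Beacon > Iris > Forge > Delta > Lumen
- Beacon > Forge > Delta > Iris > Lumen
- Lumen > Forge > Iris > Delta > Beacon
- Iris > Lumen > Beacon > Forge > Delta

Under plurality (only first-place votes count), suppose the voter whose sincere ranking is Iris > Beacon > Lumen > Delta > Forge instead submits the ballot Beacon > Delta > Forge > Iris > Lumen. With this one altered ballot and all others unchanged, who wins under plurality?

Beacon

First-place totals with the altered ballot: Delta 0, Beacon 4, Lumen 2, Iris 3, Forge 0.
The switch changes the winner from Iris to Beacon.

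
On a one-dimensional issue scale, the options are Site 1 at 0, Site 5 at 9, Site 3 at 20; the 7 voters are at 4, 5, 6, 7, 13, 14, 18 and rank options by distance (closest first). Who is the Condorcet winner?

With single-peaked preferences on a line, the Condorcet winner is the candidate closest to the median voter.
The median voter (position 7) is closest to Site 5 at 9.
Check: Site 5 vs Site 3 — voters closer to Site 5: 6 of 7.

Site 5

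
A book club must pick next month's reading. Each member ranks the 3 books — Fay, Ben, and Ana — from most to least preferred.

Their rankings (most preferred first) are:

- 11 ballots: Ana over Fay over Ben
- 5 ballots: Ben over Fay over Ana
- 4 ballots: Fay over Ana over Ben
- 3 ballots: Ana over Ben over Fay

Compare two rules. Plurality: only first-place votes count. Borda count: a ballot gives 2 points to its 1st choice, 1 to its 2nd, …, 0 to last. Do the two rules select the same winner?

Plurality first-place counts: Fay 4, Ben 5, Ana 14 → Ana.
Borda totals: Fay 24, Ben 13, Ana 32 → Ana.
The two rules agree on Ana.

Yes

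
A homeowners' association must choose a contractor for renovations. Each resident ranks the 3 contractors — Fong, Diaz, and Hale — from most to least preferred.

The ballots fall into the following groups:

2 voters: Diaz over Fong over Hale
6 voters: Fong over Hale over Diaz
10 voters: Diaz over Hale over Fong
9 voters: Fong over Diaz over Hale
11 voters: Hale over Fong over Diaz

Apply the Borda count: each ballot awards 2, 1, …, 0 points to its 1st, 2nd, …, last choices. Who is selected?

Fong

Borda scores:
  Fong: 2·1 + 6·2 + 10·0 + 9·2 + 11·1 = 43
  Diaz: 2·2 + 6·0 + 10·2 + 9·1 + 11·0 = 33
  Hale: 2·0 + 6·1 + 10·1 + 9·0 + 11·2 = 38
Fong has the highest total.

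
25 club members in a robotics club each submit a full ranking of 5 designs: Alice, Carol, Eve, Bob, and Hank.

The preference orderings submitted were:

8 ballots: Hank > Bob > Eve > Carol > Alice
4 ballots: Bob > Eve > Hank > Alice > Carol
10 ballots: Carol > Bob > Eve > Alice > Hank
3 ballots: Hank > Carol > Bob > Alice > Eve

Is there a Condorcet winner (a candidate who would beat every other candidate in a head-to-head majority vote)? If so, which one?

There is no Condorcet winner

Head-to-head results (25 voters total):
Alice vs Carol: Carol wins 21–4.
Alice vs Eve: Eve wins 22–3.
Alice vs Bob: Bob wins 25–0.
Alice vs Hank: Hank wins 15–10.
Carol vs Eve: Carol wins 13–12.
Carol vs Bob: Carol wins 13–12.
Carol vs Hank: Hank wins 15–10.
Eve vs Bob: Bob wins 25–0.
Eve vs Hank: Eve wins 14–11.
Bob vs Hank: Bob wins 14–11.
No candidate beats all others: Carol beats Eve beats Hank beats Carol, a majority cycle.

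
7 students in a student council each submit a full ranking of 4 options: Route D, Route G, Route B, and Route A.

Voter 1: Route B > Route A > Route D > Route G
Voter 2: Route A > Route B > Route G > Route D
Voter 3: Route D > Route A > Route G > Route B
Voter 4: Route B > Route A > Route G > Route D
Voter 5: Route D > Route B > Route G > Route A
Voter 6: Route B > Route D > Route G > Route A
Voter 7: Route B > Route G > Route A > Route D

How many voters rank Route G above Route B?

1

Ballots ranking Route G above Route B: 1.
Ballots ranking Route B above Route G: 6.
So 1 of 7 voters prefer Route G to Route B.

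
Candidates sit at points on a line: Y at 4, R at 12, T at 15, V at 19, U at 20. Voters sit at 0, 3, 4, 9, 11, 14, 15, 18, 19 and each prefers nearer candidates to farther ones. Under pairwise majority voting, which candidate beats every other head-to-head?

With single-peaked preferences on a line, the Condorcet winner is the candidate closest to the median voter.
The median voter (position 11) is closest to R at 12.
Check: R vs U — voters closer to R: 7 of 9.

R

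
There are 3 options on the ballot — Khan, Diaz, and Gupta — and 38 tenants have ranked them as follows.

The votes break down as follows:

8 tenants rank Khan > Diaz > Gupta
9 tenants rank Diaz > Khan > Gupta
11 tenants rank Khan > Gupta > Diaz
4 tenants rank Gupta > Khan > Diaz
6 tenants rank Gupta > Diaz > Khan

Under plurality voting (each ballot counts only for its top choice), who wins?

First-place vote totals:
  Khan: 19
  Diaz: 9
  Gupta: 10
Khan has the most first-place votes.

Khan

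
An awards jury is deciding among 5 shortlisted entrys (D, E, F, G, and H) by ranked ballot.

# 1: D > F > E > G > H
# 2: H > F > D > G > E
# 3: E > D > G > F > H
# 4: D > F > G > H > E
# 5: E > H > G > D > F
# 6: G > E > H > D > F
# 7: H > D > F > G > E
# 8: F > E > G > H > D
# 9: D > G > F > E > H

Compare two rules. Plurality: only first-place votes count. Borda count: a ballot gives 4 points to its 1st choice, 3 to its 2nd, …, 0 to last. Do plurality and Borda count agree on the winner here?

Yes

Plurality first-place counts: D 3, E 2, F 1, G 1, H 2 → D.
Borda totals: D 22, E 17, F 18, G 18, H 15 → D.
The two rules agree on D.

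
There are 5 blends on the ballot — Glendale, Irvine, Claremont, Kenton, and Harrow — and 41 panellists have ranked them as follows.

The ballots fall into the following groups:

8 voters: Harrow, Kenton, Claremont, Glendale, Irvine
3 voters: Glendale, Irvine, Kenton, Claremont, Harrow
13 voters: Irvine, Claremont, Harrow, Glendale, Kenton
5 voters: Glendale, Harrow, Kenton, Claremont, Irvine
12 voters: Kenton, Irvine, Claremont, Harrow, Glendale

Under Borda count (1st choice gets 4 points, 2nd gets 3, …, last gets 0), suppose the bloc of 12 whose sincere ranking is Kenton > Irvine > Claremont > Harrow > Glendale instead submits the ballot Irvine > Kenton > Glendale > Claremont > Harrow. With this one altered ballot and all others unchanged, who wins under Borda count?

Irvine

Borda totals with the altered ballot: Glendale 77, Irvine 109, Claremont 75, Kenton 76, Harrow 73.
The winner is unchanged: still Irvine.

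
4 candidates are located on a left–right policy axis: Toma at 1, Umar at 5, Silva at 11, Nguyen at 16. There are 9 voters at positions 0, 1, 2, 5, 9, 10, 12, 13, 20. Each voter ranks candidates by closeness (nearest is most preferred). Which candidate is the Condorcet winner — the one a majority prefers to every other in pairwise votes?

With single-peaked preferences on a line, the Condorcet winner is the candidate closest to the median voter.
The median voter (position 9) is closest to Silva at 11.
Check: Silva vs Nguyen — voters closer to Silva: 8 of 9.

Silva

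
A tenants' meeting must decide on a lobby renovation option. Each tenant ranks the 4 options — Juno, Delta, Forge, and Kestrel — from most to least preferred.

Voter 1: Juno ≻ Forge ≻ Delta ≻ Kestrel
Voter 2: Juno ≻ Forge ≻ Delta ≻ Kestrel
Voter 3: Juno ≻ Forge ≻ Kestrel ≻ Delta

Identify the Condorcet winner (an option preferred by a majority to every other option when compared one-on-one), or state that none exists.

Juno

Head-to-head results (3 voters total):
Juno vs Delta: Juno wins 3–0.
Juno vs Forge: Juno wins 3–0.
Juno vs Kestrel: Juno wins 3–0.
Delta vs Forge: Forge wins 3–0.
Delta vs Kestrel: Delta wins 2–1.
Forge vs Kestrel: Forge wins 3–0.
Juno beats each rival — Delta (3–0), Forge (3–0), Kestrel (3–0) — so Juno is the Condorcet winner.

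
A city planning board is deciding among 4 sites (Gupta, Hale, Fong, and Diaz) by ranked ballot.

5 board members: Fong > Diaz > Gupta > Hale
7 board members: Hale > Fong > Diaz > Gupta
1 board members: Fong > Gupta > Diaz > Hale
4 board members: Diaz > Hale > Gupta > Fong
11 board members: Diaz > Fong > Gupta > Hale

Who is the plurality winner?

Diaz

First-place vote totals:
  Gupta: 0
  Hale: 7
  Fong: 6
  Diaz: 15
Diaz has the most first-place votes.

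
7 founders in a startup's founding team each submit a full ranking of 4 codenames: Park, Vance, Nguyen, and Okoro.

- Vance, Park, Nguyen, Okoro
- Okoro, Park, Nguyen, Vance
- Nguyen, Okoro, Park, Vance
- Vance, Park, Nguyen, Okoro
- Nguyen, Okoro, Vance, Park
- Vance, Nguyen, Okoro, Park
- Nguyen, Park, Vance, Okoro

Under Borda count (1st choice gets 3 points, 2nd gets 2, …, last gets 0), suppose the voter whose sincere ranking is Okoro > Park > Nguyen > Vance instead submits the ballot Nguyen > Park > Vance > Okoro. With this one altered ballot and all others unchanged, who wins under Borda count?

Borda totals with the altered ballot: Park 9, Vance 12, Nguyen 16, Okoro 5.
The winner is unchanged: still Nguyen.

Nguyen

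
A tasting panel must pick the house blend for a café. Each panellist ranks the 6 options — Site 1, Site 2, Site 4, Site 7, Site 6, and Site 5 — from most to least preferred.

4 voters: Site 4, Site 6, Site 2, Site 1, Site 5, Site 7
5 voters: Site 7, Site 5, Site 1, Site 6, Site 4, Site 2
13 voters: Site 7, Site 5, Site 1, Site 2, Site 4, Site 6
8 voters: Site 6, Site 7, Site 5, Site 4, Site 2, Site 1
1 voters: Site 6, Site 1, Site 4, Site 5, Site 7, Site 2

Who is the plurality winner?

First-place vote totals:
  Site 1: 0
  Site 2: 0
  Site 4: 4
  Site 7: 18
  Site 6: 9
  Site 5: 0
Site 7 has the most first-place votes.

Site 7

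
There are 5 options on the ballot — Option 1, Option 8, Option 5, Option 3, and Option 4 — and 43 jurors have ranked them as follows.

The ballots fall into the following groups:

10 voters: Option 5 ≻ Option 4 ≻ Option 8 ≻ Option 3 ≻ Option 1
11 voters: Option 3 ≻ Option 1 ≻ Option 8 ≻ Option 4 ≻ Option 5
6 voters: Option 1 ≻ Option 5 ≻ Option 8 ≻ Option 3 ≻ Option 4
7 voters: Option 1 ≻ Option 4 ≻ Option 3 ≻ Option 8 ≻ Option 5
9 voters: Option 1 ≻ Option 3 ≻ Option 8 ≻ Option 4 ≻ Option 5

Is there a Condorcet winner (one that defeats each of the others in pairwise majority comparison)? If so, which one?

Option 1

Head-to-head results (43 voters total):
Option 1 vs Option 8: Option 1 wins 33–10.
Option 1 vs Option 5: Option 1 wins 33–10.
Option 1 vs Option 3: Option 1 wins 22–21.
Option 1 vs Option 4: Option 1 wins 33–10.
Option 8 vs Option 5: Option 8 wins 27–16.
Option 8 vs Option 3: Option 3 wins 27–16.
Option 8 vs Option 4: Option 8 wins 26–17.
Option 5 vs Option 3: Option 3 wins 27–16.
Option 5 vs Option 4: Option 4 wins 27–16.
Option 3 vs Option 4: Option 3 wins 26–17.
Option 1 beats each rival — Option 8 (33–10), Option 5 (33–10), Option 3 (22–21), Option 4 (33–10) — so Option 1 is the Condorcet winner.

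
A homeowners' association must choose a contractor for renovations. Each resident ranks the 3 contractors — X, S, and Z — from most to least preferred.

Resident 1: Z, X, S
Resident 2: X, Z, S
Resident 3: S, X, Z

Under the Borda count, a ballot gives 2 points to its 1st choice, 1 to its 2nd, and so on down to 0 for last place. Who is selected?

X

Borda scores:
  X: 1 + 2 + 1 = 4
  S: 0 + 0 + 2 = 2
  Z: 2 + 1 + 0 = 3
X has the highest total.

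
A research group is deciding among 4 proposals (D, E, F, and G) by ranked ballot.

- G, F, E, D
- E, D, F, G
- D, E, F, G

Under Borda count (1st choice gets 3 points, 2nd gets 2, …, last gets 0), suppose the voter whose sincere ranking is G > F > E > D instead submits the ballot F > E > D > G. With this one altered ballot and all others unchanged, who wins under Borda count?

E

Borda totals with the altered ballot: D 6, E 7, F 5, G 0.
The winner is unchanged: still E.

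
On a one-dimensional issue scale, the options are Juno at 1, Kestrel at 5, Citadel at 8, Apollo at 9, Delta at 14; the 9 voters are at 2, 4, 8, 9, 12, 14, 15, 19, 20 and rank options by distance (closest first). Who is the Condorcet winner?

Delta

With single-peaked preferences on a line, the Condorcet winner is the candidate closest to the median voter.
The median voter (position 12) is closest to Delta at 14.
Check: Delta vs Citadel — voters closer to Delta: 5 of 9.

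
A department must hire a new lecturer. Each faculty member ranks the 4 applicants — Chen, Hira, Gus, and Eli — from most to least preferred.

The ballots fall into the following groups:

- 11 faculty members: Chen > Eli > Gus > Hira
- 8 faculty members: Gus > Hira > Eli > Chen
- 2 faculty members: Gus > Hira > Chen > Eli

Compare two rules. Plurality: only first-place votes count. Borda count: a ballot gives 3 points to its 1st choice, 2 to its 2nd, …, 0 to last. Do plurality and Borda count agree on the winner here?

No

Plurality first-place counts: Chen 11, Hira 0, Gus 10, Eli 0 → Chen.
Borda totals: Chen 35, Hira 20, Gus 41, Eli 30 → Gus.
The two rules disagree: plurality picks Chen, Borda picks Gus.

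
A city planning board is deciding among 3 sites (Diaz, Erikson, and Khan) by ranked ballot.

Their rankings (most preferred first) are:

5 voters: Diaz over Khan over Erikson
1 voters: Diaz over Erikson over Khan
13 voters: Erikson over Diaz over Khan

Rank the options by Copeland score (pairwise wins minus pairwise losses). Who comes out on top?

Erikson

Pairwise results:
  Diaz vs Erikson: Erikson wins 13–6.
  Diaz vs Khan: Diaz wins 19–0.
  Erikson vs Khan: Erikson wins 14–5.
Copeland scores (wins − losses):
  Diaz: 1 − 1 = 0
  Erikson: 2 − 0 = 2
  Khan: 0 − 2 = -2
Erikson has the best Copeland score.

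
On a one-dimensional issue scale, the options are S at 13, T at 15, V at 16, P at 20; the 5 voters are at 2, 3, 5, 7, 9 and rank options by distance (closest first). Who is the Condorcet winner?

With single-peaked preferences on a line, the Condorcet winner is the candidate closest to the median voter.
The median voter (position 5) is closest to S at 13.
Check: S vs V — voters closer to S: 5 of 5.

S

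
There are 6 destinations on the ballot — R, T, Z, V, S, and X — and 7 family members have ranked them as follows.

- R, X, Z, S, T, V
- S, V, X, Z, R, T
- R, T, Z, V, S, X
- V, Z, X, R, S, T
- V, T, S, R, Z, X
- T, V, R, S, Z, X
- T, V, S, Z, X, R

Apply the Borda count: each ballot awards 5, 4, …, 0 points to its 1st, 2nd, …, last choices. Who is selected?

V

Borda scores:
  R: 5 + 1 + 5 + 2 + 2 + 3 + 0 = 18
  T: 1 + 0 + 4 + 0 + 4 + 5 + 5 = 19
  Z: 3 + 2 + 3 + 4 + 1 + 1 + 2 = 16
  V: 0 + 4 + 2 + 5 + 5 + 4 + 4 = 24
  S: 2 + 5 + 1 + 1 + 3 + 2 + 3 = 17
  X: 4 + 3 + 0 + 3 + 0 + 0 + 1 = 11
V has the highest total.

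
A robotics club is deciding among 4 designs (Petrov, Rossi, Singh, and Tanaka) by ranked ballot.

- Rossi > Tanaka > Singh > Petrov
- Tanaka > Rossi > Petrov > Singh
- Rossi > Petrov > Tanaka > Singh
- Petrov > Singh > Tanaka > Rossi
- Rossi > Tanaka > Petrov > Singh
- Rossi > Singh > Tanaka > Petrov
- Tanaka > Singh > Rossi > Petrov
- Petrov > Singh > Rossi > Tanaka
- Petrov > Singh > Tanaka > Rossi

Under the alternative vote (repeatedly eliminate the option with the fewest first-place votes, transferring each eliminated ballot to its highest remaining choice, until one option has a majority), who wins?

Rossi

Round 1: Rossi 4, Petrov 3, Tanaka 2, Singh 0. Singh has the fewest and is eliminated.
Round 2: Rossi 4, Petrov 3, Tanaka 2. Tanaka has the fewest and is eliminated.
Round 3: Rossi 6, Petrov 3. Rossi has a majority.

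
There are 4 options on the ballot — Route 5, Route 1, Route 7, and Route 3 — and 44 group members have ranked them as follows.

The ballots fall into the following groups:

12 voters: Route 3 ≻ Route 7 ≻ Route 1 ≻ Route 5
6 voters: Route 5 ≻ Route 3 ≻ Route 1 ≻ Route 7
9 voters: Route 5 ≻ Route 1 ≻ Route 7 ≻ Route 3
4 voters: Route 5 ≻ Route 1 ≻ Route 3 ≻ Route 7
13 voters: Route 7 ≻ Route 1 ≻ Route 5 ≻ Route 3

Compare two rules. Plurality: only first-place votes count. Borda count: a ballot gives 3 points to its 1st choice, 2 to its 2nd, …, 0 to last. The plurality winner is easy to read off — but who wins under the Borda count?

Route 7

Plurality first-place counts: Route 5 19, Route 1 0, Route 7 13, Route 3 12 → Route 5.
Borda totals: Route 5 70, Route 1 70, Route 7 72, Route 3 52 → Route 7.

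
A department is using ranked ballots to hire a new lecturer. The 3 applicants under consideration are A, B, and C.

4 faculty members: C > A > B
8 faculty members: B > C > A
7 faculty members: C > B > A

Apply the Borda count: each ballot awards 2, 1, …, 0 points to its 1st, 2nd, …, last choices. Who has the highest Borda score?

Borda scores:
  A: 4·1 + 8·0 + 7·0 = 4
  B: 4·0 + 8·2 + 7·1 = 23
  C: 4·2 + 8·1 + 7·2 = 30
C has the highest total.

C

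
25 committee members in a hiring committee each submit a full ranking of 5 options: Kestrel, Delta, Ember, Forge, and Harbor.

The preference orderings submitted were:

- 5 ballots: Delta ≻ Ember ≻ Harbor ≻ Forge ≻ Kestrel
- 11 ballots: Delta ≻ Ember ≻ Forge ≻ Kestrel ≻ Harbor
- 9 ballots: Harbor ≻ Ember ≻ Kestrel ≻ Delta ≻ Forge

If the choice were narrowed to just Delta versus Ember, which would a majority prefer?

Ballots ranking Delta above Ember: 5+11 = 16.
Ballots ranking Ember above Delta: 9.
Delta wins the head-to-head, 16–9.

Delta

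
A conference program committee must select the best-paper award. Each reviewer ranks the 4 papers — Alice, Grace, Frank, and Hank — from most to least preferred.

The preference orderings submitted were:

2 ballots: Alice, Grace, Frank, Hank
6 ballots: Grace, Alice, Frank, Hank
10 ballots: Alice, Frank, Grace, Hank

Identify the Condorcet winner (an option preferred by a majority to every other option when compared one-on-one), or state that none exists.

Head-to-head results (18 voters total):
Alice vs Grace: Alice wins 12–6.
Alice vs Frank: Alice wins 18–0.
Alice vs Hank: Alice wins 18–0.
Grace vs Frank: Frank wins 10–8.
Grace vs Hank: Grace wins 18–0.
Frank vs Hank: Frank wins 18–0.
Alice beats each rival — Grace (12–6), Frank (18–0), Hank (18–0) — so Alice is the Condorcet winner.

Alice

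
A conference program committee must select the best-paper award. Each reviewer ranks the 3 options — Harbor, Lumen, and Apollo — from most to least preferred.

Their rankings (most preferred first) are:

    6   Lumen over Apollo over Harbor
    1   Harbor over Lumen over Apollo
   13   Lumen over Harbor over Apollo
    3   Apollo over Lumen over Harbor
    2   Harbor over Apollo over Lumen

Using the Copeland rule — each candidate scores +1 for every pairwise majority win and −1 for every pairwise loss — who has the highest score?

Pairwise results:
  Harbor vs Lumen: Lumen wins 22–3.
  Harbor vs Apollo: Harbor wins 16–9.
  Lumen vs Apollo: Lumen wins 20–5.
Copeland scores (wins − losses):
  Harbor: 1 − 1 = 0
  Lumen: 2 − 0 = 2
  Apollo: 0 − 2 = -2
Lumen has the best Copeland score.

Lumen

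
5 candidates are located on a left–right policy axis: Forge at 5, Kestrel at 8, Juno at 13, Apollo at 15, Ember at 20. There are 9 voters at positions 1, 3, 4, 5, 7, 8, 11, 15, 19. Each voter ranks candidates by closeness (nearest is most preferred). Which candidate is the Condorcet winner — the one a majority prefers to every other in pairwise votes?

With single-peaked preferences on a line, the Condorcet winner is the candidate closest to the median voter.
The median voter (position 7) is closest to Kestrel at 8.
Check: Kestrel vs Juno — voters closer to Kestrel: 6 of 9.

Kestrel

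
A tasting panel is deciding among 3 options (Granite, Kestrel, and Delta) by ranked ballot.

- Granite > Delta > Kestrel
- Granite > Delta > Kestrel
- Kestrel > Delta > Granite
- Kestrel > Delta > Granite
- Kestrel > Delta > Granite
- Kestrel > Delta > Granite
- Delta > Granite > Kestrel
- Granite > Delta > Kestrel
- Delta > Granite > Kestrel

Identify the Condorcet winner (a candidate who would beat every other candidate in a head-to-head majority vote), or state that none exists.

Head-to-head results (9 voters total):
Granite vs Kestrel: Granite wins 5–4.
Granite vs Delta: Delta wins 6–3.
Kestrel vs Delta: Delta wins 5–4.
Delta beats each rival — Granite (6–3), Kestrel (5–4) — so Delta is the Condorcet winner.

Delta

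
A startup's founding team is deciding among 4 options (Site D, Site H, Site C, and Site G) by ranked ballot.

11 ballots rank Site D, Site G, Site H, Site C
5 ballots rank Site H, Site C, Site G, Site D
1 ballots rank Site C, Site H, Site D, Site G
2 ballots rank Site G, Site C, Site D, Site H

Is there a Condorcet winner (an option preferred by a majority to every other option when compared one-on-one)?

Head-to-head results (19 voters total):
Site D vs Site H: Site D wins 13–6.
Site D vs Site C: Site D wins 11–8.
Site D vs Site G: Site D wins 12–7.
Site H vs Site C: Site H wins 16–3.
Site H vs Site G: Site G wins 13–6.
Site C vs Site G: Site G wins 13–6.
Site D beats each rival — Site H (13–6), Site C (11–8), Site G (12–7) — so Site D is the Condorcet winner.

Yes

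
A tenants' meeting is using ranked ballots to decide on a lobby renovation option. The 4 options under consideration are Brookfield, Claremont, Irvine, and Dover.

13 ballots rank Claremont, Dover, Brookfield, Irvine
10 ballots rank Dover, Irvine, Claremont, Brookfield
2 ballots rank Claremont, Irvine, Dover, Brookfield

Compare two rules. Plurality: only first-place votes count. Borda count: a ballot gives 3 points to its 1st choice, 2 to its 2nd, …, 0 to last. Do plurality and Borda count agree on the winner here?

Plurality first-place counts: Brookfield 0, Claremont 15, Irvine 0, Dover 10 → Claremont.
Borda totals: Brookfield 13, Claremont 55, Irvine 24, Dover 58 → Dover.
The two rules disagree: plurality picks Claremont, Borda picks Dover.

No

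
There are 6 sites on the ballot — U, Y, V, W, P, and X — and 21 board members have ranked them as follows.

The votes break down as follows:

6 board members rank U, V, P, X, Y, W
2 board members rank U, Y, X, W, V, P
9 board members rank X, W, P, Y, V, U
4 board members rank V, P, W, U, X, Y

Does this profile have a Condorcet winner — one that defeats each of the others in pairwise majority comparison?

No

Head-to-head results (21 voters total):
U vs Y: U wins 12–9.
U vs V: V wins 13–8.
U vs W: W wins 13–8.
U vs P: P wins 13–8.
U vs X: U wins 12–9.
Y vs V: Y wins 11–10.
Y vs W: W wins 13–8.
Y vs P: P wins 19–2.
Y vs X: X wins 19–2.
V vs W: W wins 11–10.
V vs P: V wins 12–9.
V vs X: X wins 11–10.
W vs P: W wins 11–10.
W vs X: X wins 17–4.
P vs X: X wins 11–10.
No candidate beats all others: U beats Y beats V beats U, a majority cycle.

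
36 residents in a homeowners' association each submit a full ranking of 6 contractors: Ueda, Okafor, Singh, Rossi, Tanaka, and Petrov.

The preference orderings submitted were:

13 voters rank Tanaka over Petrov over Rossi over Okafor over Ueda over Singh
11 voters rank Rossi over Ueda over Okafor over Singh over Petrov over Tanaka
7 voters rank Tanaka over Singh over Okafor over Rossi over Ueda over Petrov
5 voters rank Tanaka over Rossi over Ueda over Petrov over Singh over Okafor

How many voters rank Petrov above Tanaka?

11

Ballots ranking Petrov above Tanaka: 11.
Ballots ranking Tanaka above Petrov: 13+7+5 = 25.
So 11 of 36 voters prefer Petrov to Tanaka.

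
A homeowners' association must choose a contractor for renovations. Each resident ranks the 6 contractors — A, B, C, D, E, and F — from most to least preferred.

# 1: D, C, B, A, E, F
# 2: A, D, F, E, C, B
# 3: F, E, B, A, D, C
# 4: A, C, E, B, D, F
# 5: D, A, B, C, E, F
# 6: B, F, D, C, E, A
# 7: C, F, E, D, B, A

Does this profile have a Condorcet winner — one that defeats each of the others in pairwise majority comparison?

Yes

Head-to-head results (7 voters total):
A vs B: B wins 4–3.
A vs C: A wins 4–3.
A vs D: D wins 4–3.
A vs E: A wins 4–3.
A vs F: A wins 4–3.
B vs C: C wins 4–3.
B vs D: D wins 4–3.
B vs E: E wins 4–3.
B vs F: B wins 4–3.
C vs D: D wins 5–2.
C vs E: C wins 5–2.
C vs F: C wins 4–3.
D vs E: D wins 4–3.
D vs F: D wins 4–3.
E vs F: F wins 4–3.
D beats each rival — A (4–3), B (4–3), C (5–2), E (4–3), F (4–3) — so D is the Condorcet winner.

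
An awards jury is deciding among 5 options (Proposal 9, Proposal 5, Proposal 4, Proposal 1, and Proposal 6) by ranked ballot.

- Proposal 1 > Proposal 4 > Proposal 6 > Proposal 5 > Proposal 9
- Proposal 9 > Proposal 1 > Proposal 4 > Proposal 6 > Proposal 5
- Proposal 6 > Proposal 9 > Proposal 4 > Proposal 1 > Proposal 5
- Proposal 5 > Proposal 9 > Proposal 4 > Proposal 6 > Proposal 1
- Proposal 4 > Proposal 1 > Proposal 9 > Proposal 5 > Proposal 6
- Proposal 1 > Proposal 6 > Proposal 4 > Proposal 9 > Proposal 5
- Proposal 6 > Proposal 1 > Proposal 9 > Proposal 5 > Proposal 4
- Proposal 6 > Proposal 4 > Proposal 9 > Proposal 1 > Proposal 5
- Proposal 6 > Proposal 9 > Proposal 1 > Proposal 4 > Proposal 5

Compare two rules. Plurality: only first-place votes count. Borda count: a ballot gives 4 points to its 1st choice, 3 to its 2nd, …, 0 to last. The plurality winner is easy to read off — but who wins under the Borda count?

Plurality first-place counts: Proposal 9 1, Proposal 5 1, Proposal 4 1, Proposal 1 2, Proposal 6 4 → Proposal 6.
Borda totals: Proposal 9 20, Proposal 5 7, Proposal 4 19, Proposal 1 21, Proposal 6 23 → Proposal 6.

Proposal 6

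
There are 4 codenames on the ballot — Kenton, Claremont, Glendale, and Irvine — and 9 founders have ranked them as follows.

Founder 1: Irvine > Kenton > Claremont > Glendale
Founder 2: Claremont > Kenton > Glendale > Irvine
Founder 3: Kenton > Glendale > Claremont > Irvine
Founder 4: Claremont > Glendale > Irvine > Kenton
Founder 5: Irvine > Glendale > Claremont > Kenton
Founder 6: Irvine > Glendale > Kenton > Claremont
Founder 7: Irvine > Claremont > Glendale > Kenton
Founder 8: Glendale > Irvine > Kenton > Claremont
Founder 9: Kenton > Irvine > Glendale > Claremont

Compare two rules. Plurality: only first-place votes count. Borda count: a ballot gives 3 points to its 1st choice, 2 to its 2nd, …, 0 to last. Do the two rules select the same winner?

Plurality first-place counts: Kenton 2, Claremont 2, Glendale 1, Irvine 4 → Irvine.
Borda totals: Kenton 12, Claremont 11, Glendale 14, Irvine 17 → Irvine.
The two rules agree on Irvine.

Yes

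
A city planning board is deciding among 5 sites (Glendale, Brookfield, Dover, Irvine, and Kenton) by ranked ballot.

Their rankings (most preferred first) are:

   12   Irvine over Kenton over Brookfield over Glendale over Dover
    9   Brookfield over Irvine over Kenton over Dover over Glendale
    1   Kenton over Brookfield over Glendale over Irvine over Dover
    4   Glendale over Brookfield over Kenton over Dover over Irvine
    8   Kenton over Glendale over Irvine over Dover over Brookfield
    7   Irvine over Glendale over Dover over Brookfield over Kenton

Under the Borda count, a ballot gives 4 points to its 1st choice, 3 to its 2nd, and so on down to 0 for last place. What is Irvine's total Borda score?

120

Borda scores:
  Glendale: 12·1 + 9·0 + 2 + 4·4 + 8·3 + 7·3 = 75
  Brookfield: 12·2 + 9·4 + 3 + 4·3 + 8·0 + 7·1 = 82
  Dover: 12·0 + 9·1 + 0 + 4·1 + 8·1 + 7·2 = 35
  Irvine: 12·4 + 9·3 + 1 + 4·0 + 8·2 + 7·4 = 120
  Kenton: 12·3 + 9·2 + 4 + 4·2 + 8·4 + 7·0 = 98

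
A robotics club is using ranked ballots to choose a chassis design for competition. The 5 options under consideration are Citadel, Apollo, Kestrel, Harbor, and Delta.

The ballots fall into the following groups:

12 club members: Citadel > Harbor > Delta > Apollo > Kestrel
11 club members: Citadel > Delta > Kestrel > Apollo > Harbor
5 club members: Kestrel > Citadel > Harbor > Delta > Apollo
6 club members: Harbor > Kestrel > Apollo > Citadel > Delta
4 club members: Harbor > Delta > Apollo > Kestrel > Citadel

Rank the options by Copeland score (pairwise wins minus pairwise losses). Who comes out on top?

Citadel

Pairwise results:
  Citadel vs Apollo: Citadel wins 28–10.
  Citadel vs Kestrel: Citadel wins 23–15.
  Citadel vs Harbor: Citadel wins 28–10.
  Citadel vs Delta: Citadel wins 34–4.
  Apollo vs Kestrel: Kestrel wins 22–16.
  Apollo vs Harbor: Harbor wins 27–11.
  Apollo vs Delta: Delta wins 32–6.
  Kestrel vs Harbor: Harbor wins 22–16.
  Kestrel vs Delta: Delta wins 27–11.
  Harbor vs Delta: Harbor wins 27–11.
Copeland scores (wins − losses):
  Citadel: 4 − 0 = 4
  Apollo: 0 − 4 = -4
  Kestrel: 1 − 3 = -2
  Harbor: 3 − 1 = 2
  Delta: 2 − 2 = 0
Citadel has the best Copeland score.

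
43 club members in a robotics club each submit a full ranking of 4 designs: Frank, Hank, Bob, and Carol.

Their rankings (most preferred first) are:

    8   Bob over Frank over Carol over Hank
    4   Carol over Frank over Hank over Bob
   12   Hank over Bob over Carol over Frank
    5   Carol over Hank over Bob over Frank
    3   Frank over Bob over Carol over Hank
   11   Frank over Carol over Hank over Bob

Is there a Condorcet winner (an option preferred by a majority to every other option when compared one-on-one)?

Head-to-head results (43 voters total):
Frank vs Hank: Frank wins 26–17.
Frank vs Bob: Bob wins 25–18.
Frank vs Carol: Frank wins 22–21.
Hank vs Bob: Hank wins 32–11.
Hank vs Carol: Carol wins 31–12.
Bob vs Carol: Bob wins 23–20.
No candidate beats all others: Frank beats Hank beats Bob beats Frank, a majority cycle.

No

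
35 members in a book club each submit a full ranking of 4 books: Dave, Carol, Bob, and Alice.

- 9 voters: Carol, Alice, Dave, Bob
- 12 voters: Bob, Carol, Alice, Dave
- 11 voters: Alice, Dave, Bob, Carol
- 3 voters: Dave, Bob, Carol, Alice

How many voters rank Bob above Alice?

Ballots ranking Bob above Alice: 12+3 = 15.
Ballots ranking Alice above Bob: 9+11 = 20.
So 15 of 35 voters prefer Bob to Alice.

15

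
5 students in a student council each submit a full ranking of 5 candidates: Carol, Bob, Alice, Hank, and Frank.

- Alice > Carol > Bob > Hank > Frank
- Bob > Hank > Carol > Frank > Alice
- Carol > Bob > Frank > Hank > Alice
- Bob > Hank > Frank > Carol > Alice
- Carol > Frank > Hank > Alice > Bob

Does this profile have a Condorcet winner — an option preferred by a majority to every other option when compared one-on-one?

Yes

Head-to-head results (5 voters total):
Carol vs Bob: Carol wins 3–2.
Carol vs Alice: Carol wins 4–1.
Carol vs Hank: Carol wins 3–2.
Carol vs Frank: Carol wins 4–1.
Bob vs Alice: Bob wins 3–2.
Bob vs Hank: Bob wins 4–1.
Bob vs Frank: Bob wins 4–1.
Alice vs Hank: Hank wins 4–1.
Alice vs Frank: Frank wins 4–1.
Hank vs Frank: Hank wins 3–2.
Carol beats each rival — Bob (3–2), Alice (4–1), Hank (3–2), Frank (4–1) — so Carol is the Condorcet winner.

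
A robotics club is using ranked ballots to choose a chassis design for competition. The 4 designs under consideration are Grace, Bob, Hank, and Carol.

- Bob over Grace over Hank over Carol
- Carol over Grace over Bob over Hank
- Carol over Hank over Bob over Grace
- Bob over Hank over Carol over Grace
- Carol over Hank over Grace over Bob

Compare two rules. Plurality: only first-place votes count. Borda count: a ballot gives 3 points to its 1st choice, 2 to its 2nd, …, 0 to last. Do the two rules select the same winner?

Plurality first-place counts: Grace 0, Bob 2, Hank 0, Carol 3 → Carol.
Borda totals: Grace 5, Bob 8, Hank 7, Carol 10 → Carol.
The two rules agree on Carol.

Yes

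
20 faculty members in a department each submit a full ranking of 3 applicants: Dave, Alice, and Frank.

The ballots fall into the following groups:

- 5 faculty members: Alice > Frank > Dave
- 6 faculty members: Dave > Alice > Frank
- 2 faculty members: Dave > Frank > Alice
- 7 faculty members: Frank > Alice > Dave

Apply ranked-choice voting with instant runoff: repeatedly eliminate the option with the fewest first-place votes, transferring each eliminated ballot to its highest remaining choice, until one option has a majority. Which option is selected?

Frank

Round 1: Dave 8, Frank 7, Alice 5. Alice has the fewest and is eliminated.
Round 2: Frank 12, Dave 8. Frank has a majority.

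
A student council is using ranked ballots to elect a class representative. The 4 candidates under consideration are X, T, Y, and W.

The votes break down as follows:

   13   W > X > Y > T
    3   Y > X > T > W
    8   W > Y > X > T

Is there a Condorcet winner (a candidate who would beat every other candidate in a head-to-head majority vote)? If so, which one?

Head-to-head results (24 voters total):
X vs T: X wins 24–0.
X vs Y: X wins 13–11.
X vs W: W wins 21–3.
T vs Y: Y wins 24–0.
T vs W: W wins 21–3.
Y vs W: W wins 21–3.
W beats each rival — X (21–3), T (21–3), Y (21–3) — so W is the Condorcet winner.

W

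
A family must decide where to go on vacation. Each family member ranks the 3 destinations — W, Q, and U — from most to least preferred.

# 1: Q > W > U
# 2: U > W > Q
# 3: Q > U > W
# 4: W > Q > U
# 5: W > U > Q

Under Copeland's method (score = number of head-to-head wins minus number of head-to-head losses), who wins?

Pairwise results:
  W vs Q: W wins 3–2.
  W vs U: W wins 3–2.
  Q vs U: Q wins 3–2.
Copeland scores (wins − losses):
  W: 2 − 0 = 2
  Q: 1 − 1 = 0
  U: 0 − 2 = -2
W has the best Copeland score.

W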